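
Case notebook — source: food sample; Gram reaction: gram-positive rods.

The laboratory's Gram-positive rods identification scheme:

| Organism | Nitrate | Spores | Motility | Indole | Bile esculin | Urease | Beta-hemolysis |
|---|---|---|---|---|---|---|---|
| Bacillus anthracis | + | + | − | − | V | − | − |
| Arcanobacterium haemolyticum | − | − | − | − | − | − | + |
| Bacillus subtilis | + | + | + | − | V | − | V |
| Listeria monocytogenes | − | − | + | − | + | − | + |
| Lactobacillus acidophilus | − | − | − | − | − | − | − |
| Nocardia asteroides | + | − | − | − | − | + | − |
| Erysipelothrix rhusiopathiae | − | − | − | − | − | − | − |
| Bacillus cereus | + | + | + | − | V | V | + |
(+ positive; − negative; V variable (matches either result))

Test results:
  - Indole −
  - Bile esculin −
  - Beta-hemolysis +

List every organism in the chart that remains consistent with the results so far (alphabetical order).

Arcanobacterium haemolyticum, Bacillus cereus, Bacillus subtilis

Beta-hemolysis +: excludes Bacillus anthracis, Lactobacillus acidophilus, Nocardia asteroides, Erysipelothrix rhusiopathiae — 4 left.
Bile esculin −: excludes Listeria monocytogenes — 3 left.
Indole −: all 3 remaining candidates are consistent.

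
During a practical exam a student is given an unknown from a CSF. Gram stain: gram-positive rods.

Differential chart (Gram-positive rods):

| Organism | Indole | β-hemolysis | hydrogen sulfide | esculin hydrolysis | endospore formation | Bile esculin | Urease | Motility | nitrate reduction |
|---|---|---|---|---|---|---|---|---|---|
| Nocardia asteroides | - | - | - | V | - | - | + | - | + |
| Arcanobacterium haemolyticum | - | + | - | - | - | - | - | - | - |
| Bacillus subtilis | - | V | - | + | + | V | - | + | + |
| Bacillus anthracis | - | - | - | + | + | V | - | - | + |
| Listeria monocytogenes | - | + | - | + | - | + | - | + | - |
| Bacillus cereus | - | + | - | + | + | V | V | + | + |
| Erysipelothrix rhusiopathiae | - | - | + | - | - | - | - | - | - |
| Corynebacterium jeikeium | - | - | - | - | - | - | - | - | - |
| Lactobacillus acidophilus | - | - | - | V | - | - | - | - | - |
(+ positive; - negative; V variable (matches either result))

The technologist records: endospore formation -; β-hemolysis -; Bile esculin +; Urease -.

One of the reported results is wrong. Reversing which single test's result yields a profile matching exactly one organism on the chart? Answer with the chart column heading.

β-hemolysis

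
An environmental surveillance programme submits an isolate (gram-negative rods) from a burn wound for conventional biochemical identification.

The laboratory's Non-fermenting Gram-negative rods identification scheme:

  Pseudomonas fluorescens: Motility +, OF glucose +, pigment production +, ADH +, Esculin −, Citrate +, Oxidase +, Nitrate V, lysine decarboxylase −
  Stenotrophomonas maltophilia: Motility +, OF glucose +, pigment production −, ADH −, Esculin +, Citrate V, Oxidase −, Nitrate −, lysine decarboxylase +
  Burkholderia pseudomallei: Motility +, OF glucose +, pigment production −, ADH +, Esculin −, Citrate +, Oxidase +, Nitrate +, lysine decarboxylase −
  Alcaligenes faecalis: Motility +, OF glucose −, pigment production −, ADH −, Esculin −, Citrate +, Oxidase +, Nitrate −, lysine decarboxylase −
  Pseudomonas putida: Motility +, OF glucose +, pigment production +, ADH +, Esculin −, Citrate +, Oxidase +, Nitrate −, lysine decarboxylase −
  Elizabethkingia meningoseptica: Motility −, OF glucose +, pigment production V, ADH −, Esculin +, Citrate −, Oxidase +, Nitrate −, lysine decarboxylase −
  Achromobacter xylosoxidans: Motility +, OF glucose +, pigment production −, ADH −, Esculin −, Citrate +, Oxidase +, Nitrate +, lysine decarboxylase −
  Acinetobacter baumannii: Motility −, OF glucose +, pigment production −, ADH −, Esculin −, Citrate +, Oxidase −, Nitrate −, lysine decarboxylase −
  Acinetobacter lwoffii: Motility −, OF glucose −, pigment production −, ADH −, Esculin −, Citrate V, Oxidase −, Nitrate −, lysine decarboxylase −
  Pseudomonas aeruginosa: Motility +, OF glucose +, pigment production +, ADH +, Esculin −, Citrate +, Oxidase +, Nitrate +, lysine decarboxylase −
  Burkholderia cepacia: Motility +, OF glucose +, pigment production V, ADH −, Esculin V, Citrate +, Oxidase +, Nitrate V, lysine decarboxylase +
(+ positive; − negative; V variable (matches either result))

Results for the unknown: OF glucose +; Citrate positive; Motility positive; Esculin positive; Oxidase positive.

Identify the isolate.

Burkholderia cepacia

Oxidase +: excludes Stenotrophomonas maltophilia, Acinetobacter baumannii, Acinetobacter lwoffii — 8 left.
Citrate +: excludes Elizabethkingia meningoseptica — 7 left.
Esculin +: excludes 6 organisms — 1 left.
OF glucose +: the one remaining candidate is consistent.
Motility +: the one remaining candidate is consistent.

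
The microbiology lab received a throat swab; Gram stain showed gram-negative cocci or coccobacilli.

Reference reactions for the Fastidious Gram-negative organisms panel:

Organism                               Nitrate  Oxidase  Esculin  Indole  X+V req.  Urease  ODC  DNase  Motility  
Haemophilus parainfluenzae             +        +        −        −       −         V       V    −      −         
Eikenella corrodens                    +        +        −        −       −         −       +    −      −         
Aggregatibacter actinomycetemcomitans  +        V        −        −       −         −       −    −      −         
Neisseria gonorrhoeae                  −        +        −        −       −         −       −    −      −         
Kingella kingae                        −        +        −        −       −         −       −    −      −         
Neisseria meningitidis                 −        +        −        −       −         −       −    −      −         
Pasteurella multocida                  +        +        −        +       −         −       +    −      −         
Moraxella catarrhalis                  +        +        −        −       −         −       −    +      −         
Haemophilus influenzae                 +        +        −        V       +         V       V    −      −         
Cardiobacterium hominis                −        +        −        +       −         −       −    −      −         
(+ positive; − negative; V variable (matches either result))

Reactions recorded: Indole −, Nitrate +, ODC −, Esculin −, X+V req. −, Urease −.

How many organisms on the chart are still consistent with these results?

Indole −: excludes Pasteurella multocida, Cardiobacterium hominis — 8 left.
ODC −: excludes Eikenella corrodens — 7 left.
Urease −: all 7 remaining candidates are consistent.
X+V req. −: excludes Haemophilus influenzae — 6 left.
Esculin −: all 6 remaining candidates are consistent.
Nitrate +: excludes Neisseria gonorrhoeae, Kingella kingae, Neisseria meningitidis — 3 left.
Still consistent: Aggregatibacter actinomycetemcomitans, Haemophilus parainfluenzae, Moraxella catarrhalis.

3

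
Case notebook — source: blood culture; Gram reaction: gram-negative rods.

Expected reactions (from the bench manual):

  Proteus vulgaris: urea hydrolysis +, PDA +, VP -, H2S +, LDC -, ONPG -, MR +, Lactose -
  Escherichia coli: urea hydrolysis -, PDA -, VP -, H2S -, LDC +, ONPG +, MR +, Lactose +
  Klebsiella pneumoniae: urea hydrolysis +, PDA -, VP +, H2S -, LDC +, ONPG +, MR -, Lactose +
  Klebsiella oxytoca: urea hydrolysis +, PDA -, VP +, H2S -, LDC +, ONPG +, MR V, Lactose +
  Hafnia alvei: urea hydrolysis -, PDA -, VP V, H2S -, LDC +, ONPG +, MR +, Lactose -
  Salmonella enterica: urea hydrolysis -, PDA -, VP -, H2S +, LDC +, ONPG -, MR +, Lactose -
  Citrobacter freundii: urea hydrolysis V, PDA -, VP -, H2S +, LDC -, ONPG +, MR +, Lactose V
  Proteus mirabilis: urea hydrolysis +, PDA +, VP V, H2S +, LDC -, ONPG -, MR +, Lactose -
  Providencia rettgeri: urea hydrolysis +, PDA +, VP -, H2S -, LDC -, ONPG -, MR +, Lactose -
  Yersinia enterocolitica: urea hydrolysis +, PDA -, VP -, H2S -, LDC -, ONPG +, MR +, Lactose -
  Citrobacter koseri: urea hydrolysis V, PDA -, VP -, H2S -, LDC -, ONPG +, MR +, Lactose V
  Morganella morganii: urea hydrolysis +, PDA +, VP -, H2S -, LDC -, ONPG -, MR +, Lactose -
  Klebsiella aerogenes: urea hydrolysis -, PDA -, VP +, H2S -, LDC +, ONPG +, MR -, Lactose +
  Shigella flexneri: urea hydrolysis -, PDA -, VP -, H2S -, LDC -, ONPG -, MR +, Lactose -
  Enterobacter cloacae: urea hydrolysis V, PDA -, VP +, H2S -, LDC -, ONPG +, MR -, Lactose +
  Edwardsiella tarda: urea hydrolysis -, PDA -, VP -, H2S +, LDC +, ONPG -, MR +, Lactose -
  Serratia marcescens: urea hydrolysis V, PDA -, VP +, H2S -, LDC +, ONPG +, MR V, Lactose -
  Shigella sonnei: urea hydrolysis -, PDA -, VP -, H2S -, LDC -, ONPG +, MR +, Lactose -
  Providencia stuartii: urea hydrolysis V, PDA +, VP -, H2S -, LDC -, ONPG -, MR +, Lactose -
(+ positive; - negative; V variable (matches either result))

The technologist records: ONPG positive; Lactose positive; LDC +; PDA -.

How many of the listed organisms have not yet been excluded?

4

LDC +: excludes 11 organisms — 8 left.
PDA -: all 8 remaining candidates are consistent.
ONPG +: excludes Salmonella enterica, Edwardsiella tarda — 6 left.
Lactose +: excludes Hafnia alvei, Serratia marcescens — 4 left.
Still consistent: Escherichia coli, Klebsiella aerogenes, Klebsiella oxytoca, Klebsiella pneumoniae.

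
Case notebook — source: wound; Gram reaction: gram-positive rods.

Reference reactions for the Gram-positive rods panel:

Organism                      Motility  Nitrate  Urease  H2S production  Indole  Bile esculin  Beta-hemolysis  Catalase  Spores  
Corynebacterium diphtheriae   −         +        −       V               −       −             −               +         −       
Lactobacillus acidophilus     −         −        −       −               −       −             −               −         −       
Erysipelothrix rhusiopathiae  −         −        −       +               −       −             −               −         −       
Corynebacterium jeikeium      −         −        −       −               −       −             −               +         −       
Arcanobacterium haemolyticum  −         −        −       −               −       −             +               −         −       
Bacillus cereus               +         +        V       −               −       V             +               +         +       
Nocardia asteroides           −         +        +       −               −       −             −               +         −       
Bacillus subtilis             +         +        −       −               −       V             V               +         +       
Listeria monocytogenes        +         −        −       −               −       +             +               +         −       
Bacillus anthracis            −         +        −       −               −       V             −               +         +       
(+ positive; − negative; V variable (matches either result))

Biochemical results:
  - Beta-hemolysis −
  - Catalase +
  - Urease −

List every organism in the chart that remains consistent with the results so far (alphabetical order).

Bacillus anthracis, Bacillus subtilis, Corynebacterium diphtheriae, Corynebacterium jeikeium

Beta-hemolysis −: excludes Arcanobacterium haemolyticum, Bacillus cereus, Listeria monocytogenes — 7 left.
Catalase +: excludes Lactobacillus acidophilus, Erysipelothrix rhusiopathiae — 5 left.
Urease −: excludes Nocardia asteroides — 4 left.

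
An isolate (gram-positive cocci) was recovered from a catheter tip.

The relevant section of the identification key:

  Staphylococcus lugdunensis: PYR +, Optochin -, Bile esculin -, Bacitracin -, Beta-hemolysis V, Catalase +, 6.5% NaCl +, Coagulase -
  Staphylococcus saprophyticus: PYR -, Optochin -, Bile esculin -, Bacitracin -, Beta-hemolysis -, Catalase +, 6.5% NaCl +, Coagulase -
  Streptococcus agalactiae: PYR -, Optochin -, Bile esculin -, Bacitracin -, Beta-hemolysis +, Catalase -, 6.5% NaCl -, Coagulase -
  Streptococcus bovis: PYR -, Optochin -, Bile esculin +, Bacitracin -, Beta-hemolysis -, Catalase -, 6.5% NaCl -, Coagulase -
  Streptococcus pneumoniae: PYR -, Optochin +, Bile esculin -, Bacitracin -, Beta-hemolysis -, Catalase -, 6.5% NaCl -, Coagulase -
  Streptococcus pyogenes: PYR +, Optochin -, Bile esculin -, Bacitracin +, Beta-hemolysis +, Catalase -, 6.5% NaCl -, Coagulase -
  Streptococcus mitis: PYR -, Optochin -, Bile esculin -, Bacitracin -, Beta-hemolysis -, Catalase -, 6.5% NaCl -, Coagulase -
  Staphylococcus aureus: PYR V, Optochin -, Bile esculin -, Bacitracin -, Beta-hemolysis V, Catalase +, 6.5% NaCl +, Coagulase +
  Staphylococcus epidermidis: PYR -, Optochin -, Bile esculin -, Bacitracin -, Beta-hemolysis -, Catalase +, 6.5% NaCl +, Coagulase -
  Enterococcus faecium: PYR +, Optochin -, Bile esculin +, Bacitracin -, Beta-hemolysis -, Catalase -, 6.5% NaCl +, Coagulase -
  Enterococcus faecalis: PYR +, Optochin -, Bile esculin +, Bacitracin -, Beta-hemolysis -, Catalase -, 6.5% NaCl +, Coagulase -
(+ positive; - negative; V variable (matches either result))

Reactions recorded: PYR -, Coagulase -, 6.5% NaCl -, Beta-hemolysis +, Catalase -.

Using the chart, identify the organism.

6.5% NaCl -: excludes 6 organisms — 5 left.
Coagulase -: all 5 remaining candidates are consistent.
PYR -: excludes Streptococcus pyogenes — 4 left.
Catalase -: all 4 remaining candidates are consistent.
Beta-hemolysis +: excludes Streptococcus bovis, Streptococcus pneumoniae, Streptococcus mitis — 1 left.

Streptococcus agalactiae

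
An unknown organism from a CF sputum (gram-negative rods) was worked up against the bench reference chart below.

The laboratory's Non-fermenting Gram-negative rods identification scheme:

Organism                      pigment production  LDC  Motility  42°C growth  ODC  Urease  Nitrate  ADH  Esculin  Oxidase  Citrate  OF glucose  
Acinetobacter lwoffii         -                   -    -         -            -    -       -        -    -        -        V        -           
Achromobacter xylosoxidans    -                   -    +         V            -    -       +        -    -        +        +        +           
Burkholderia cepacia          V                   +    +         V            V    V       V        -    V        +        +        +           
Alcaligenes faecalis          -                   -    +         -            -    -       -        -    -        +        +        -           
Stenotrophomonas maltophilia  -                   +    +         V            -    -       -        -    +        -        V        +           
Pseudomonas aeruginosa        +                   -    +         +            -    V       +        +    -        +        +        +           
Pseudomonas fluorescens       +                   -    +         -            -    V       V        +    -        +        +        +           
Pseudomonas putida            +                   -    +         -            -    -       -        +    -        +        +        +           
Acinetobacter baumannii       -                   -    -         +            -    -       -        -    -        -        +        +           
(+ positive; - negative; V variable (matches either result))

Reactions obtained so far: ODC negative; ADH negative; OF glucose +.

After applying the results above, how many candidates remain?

ADH -: excludes Pseudomonas aeruginosa, Pseudomonas fluorescens, Pseudomonas putida — 6 left.
OF glucose +: excludes Acinetobacter lwoffii, Alcaligenes faecalis — 4 left.
ODC -: all 4 remaining candidates are consistent.
Still consistent: Achromobacter xylosoxidans, Acinetobacter baumannii, Burkholderia cepacia, Stenotrophomonas maltophilia.

4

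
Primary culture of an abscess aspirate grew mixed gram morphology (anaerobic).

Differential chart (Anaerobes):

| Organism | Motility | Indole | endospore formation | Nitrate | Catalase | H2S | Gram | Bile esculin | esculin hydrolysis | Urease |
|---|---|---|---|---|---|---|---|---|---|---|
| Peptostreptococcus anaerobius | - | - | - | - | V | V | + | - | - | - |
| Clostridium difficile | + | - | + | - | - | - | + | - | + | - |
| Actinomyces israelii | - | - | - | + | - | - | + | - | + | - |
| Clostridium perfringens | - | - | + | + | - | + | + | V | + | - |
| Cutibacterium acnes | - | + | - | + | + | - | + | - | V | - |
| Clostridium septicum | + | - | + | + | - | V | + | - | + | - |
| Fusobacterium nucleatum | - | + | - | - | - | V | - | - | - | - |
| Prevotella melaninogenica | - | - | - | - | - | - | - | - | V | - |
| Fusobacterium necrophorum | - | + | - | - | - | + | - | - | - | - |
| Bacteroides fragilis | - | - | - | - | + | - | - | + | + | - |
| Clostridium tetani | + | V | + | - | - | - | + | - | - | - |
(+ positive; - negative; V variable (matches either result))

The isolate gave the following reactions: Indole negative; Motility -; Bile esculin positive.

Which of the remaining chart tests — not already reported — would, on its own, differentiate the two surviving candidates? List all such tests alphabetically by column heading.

Catalase, endospore formation, Gram, H2S, Nitrate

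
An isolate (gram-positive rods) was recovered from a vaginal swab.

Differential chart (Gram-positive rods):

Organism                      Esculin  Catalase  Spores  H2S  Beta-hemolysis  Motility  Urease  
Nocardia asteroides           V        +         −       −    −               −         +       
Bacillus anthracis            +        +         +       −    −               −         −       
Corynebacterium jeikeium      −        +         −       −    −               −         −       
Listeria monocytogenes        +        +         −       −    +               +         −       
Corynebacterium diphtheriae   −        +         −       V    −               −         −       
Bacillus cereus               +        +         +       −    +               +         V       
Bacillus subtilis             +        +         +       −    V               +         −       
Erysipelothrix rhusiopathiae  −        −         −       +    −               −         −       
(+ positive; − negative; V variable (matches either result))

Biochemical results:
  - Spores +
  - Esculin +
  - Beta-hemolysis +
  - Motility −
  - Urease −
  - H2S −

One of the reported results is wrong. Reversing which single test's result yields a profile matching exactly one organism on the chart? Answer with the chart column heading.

As reported, no row in the chart matches all 6 reactions.
Reversing Urease → still no organism matches.
Reversing Beta-hemolysis (to −) → unique match: Bacillus anthracis.
Reversing H2S → still no organism matches.
Reversing Motility → 2 organisms match (not unique).
Reversing Spores → still no organism matches.
Reversing Esculin → still no organism matches.

Beta-hemolysis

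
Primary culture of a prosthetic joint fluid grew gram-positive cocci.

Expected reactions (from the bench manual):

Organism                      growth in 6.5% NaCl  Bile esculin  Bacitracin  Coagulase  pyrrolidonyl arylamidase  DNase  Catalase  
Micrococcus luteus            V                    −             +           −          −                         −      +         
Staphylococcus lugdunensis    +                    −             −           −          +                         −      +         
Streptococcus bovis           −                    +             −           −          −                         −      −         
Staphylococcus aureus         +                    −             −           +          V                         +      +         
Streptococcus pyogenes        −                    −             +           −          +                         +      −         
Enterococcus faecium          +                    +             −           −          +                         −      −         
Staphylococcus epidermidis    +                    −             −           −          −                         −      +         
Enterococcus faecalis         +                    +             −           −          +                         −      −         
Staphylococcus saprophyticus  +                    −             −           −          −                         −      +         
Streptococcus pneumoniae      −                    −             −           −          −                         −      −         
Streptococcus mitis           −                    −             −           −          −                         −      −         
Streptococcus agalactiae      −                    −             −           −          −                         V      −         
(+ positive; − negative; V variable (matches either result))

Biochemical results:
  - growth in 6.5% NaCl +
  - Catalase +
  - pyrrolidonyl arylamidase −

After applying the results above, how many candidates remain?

4

growth in 6.5% NaCl +: excludes 5 organisms — 7 left.
pyrrolidonyl arylamidase −: excludes Staphylococcus lugdunensis, Enterococcus faecium, Enterococcus faecalis — 4 left.
Catalase +: all 4 remaining candidates are consistent.
Still consistent: Micrococcus luteus, Staphylococcus aureus, Staphylococcus epidermidis, Staphylococcus saprophyticus.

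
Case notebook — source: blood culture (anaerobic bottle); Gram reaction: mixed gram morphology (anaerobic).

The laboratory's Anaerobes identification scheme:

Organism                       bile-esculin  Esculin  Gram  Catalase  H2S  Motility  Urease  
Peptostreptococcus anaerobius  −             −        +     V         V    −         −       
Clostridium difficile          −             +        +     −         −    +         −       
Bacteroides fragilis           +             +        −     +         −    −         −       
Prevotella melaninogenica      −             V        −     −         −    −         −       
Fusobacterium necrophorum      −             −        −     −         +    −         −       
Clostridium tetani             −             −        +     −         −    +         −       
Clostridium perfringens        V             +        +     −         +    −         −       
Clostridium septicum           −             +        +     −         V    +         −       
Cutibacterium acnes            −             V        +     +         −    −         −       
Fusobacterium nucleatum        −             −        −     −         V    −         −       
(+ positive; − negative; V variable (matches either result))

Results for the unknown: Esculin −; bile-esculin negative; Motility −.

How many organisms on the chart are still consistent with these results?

5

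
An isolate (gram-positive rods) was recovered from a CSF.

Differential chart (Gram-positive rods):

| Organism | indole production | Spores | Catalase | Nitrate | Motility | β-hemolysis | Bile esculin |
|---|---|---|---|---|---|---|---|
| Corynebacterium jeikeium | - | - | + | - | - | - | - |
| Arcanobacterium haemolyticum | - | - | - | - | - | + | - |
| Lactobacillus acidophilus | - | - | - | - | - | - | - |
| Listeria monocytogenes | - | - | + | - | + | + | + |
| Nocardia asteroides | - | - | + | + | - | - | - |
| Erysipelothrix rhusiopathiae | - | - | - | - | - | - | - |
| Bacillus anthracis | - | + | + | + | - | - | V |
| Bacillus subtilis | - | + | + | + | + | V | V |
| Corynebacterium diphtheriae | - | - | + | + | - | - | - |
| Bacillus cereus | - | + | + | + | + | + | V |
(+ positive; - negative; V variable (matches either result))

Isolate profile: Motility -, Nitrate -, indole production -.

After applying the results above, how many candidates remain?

4

Motility -: excludes Listeria monocytogenes, Bacillus subtilis, Bacillus cereus — 7 left.
indole production -: all 7 remaining candidates are consistent.
Nitrate -: excludes Nocardia asteroides, Bacillus anthracis, Corynebacterium diphtheriae — 4 left.
Still consistent: Arcanobacterium haemolyticum, Corynebacterium jeikeium, Erysipelothrix rhusiopathiae, Lactobacillus acidophilus.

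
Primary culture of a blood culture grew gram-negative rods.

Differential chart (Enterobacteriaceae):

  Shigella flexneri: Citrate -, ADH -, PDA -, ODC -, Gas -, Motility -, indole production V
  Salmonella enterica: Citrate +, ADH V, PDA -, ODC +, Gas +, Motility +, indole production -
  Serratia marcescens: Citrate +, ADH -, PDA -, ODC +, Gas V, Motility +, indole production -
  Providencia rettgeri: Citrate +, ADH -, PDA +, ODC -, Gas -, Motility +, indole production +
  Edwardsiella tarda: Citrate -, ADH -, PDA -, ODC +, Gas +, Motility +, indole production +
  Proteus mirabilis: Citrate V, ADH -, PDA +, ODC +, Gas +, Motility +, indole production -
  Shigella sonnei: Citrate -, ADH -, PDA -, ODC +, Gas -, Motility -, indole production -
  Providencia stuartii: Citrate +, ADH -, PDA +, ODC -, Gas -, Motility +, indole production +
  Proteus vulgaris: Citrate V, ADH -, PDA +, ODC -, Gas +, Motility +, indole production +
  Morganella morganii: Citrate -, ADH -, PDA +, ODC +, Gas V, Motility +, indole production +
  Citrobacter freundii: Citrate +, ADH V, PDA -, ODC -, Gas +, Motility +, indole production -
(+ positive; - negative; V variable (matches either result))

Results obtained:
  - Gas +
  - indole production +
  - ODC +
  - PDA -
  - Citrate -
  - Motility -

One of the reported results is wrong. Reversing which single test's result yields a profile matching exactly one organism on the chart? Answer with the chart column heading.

Motility

As reported, no row in the chart matches all 6 reactions.
Reversing Citrate → still no organism matches.
Reversing PDA → still no organism matches.
Reversing Motility (to +) → unique match: Edwardsiella tarda.
Reversing Gas → still no organism matches.
Reversing ODC → still no organism matches.
Reversing indole production → still no organism matches.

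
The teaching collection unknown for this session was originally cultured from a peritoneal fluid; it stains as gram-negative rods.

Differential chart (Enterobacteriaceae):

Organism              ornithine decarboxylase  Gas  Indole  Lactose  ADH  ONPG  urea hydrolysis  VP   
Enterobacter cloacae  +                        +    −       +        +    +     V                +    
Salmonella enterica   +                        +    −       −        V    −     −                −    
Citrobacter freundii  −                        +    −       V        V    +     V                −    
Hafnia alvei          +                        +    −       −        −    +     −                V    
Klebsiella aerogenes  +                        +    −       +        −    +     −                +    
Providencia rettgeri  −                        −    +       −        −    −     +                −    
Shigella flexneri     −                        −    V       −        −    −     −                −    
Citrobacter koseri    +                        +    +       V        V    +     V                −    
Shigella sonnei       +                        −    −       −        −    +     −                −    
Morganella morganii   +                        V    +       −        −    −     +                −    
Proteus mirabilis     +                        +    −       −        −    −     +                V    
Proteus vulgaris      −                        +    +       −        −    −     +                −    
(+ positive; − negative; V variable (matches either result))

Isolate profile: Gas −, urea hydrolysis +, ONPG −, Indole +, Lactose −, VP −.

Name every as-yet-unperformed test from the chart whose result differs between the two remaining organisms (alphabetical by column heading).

ornithine decarboxylase

ONPG −: excludes 6 organisms — 6 left.
Lactose −: all 6 remaining candidates are consistent.
VP −: all 6 remaining candidates are consistent.
urea hydrolysis +: excludes Salmonella enterica, Shigella flexneri — 4 left.
Indole +: excludes Proteus mirabilis — 3 left.
Gas −: excludes Proteus vulgaris — 2 left.
Two candidates remain: Morganella morganii and Providencia rettgeri.
  ornithine decarboxylase: Morganella morganii +, Providencia rettgeri − — discriminates.
  ADH: − vs − — same for both, does not separate.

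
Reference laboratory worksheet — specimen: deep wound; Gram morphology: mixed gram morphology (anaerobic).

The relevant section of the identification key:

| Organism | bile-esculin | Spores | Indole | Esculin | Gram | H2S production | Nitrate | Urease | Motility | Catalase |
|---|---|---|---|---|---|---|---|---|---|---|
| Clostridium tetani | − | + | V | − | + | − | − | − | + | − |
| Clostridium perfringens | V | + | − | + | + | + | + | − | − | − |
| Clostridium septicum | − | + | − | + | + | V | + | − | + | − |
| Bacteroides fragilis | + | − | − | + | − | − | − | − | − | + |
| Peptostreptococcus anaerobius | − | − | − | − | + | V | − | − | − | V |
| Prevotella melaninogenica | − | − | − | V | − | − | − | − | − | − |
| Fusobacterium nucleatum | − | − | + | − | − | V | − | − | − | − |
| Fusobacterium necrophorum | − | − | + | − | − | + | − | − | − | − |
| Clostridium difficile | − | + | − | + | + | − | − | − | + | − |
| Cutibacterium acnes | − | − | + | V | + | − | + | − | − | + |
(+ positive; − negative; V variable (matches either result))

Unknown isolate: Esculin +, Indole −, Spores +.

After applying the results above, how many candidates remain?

3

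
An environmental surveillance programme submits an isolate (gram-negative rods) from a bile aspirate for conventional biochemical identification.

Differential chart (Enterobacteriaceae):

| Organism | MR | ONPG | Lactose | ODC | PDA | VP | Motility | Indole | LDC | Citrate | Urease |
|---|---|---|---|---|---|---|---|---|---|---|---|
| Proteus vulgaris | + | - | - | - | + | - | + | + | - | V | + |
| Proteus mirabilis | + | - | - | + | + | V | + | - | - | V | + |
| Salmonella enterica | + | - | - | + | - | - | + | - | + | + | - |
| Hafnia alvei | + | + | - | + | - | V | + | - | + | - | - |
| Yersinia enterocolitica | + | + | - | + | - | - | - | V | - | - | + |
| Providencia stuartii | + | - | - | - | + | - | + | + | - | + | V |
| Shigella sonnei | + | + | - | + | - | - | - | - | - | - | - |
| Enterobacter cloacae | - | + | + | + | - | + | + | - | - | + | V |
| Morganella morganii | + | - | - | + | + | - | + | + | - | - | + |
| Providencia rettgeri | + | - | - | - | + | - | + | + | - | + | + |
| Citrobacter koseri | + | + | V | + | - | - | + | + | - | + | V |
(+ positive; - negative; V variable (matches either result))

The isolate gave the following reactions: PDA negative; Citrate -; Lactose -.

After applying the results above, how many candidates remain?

3

Citrate -: excludes 5 organisms — 6 left.
PDA -: excludes Proteus vulgaris, Proteus mirabilis, Morganella morganii — 3 left.
Lactose -: all 3 remaining candidates are consistent.
Still consistent: Hafnia alvei, Shigella sonnei, Yersinia enterocolitica.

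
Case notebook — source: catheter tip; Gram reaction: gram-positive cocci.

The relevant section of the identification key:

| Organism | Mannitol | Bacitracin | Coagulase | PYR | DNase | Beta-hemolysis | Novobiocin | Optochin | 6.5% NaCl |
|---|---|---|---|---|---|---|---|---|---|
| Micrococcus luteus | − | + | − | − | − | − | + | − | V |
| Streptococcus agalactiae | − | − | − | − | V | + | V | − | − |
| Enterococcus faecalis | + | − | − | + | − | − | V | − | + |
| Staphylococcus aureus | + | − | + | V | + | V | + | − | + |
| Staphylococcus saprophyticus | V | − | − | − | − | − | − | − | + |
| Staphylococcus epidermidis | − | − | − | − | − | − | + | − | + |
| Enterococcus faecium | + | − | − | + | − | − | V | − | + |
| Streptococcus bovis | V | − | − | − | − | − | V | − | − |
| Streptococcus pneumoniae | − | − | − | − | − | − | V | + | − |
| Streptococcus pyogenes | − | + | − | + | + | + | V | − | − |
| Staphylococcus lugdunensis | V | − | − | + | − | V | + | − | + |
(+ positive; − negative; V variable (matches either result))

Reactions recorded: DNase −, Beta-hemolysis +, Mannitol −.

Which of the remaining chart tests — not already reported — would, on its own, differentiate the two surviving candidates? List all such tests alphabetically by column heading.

6.5% NaCl, PYR

DNase −: excludes Staphylococcus aureus, Streptococcus pyogenes — 9 left.
Beta-hemolysis +: excludes 7 organisms — 2 left.
Mannitol −: all 2 remaining candidates are consistent.
Two candidates remain: Staphylococcus lugdunensis and Streptococcus agalactiae.
  Bacitracin: − vs − — same for both, does not separate.
  Coagulase: − vs − — same for both, does not separate.
  PYR: Staphylococcus lugdunensis +, Streptococcus agalactiae − — discriminates.
  Novobiocin: + vs V — variable for at least one, does not separate.
  Optochin: − vs − — same for both, does not separate.
  6.5% NaCl: Staphylococcus lugdunensis +, Streptococcus agalactiae − — discriminates.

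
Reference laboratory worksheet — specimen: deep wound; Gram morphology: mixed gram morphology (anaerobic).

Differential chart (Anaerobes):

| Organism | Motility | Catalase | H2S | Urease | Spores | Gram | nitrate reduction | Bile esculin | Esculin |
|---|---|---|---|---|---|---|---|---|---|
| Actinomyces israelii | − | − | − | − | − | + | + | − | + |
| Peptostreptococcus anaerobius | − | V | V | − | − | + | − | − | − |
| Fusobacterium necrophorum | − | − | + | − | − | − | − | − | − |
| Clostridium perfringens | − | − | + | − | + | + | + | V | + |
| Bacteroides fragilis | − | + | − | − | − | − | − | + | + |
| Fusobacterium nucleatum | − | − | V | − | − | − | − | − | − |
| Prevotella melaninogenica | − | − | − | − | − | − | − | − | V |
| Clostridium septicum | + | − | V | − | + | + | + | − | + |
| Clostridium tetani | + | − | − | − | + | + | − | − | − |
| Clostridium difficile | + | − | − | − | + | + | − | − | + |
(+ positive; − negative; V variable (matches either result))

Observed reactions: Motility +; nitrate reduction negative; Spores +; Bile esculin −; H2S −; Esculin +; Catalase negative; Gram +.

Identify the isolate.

Clostridium difficile

Motility +: excludes 7 organisms — 3 left.
Bile esculin −: all 3 remaining candidates are consistent.
Catalase −: all 3 remaining candidates are consistent.
Spores +: all 3 remaining candidates are consistent.
Esculin +: excludes Clostridium tetani — 2 left.
nitrate reduction −: excludes Clostridium septicum — 1 left.
H2S −: the one remaining candidate is consistent.
Gram +: the one remaining candidate is consistent.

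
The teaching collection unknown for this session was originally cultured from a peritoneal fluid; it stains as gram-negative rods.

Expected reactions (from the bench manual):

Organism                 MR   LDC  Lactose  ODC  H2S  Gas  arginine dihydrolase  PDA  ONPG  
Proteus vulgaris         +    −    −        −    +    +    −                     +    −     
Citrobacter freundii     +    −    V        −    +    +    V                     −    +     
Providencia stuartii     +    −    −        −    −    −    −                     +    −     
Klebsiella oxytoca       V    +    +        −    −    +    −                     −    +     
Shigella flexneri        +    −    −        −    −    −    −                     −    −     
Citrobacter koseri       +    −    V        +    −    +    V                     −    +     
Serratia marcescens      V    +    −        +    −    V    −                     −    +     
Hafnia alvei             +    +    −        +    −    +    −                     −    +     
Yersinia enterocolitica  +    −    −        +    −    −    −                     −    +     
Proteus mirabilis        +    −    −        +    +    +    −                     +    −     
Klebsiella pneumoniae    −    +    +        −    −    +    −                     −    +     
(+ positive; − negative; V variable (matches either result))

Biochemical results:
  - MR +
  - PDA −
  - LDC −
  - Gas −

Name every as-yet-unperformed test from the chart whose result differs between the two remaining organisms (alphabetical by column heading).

PDA −: excludes Proteus vulgaris, Providencia stuartii, Proteus mirabilis — 8 left.
LDC −: excludes Klebsiella oxytoca, Serratia marcescens, Hafnia alvei, Klebsiella pneumoniae — 4 left.
MR +: all 4 remaining candidates are consistent.
Gas −: excludes Citrobacter freundii, Citrobacter koseri — 2 left.
Two candidates remain: Shigella flexneri and Yersinia enterocolitica.
  Lactose: − vs − — same for both, does not separate.
  ODC: Shigella flexneri −, Yersinia enterocolitica + — discriminates.
  H2S: − vs − — same for both, does not separate.
  arginine dihydrolase: − vs − — same for both, does not separate.
  ONPG: Shigella flexneri −, Yersinia enterocolitica + — discriminates.

ODC, ONPG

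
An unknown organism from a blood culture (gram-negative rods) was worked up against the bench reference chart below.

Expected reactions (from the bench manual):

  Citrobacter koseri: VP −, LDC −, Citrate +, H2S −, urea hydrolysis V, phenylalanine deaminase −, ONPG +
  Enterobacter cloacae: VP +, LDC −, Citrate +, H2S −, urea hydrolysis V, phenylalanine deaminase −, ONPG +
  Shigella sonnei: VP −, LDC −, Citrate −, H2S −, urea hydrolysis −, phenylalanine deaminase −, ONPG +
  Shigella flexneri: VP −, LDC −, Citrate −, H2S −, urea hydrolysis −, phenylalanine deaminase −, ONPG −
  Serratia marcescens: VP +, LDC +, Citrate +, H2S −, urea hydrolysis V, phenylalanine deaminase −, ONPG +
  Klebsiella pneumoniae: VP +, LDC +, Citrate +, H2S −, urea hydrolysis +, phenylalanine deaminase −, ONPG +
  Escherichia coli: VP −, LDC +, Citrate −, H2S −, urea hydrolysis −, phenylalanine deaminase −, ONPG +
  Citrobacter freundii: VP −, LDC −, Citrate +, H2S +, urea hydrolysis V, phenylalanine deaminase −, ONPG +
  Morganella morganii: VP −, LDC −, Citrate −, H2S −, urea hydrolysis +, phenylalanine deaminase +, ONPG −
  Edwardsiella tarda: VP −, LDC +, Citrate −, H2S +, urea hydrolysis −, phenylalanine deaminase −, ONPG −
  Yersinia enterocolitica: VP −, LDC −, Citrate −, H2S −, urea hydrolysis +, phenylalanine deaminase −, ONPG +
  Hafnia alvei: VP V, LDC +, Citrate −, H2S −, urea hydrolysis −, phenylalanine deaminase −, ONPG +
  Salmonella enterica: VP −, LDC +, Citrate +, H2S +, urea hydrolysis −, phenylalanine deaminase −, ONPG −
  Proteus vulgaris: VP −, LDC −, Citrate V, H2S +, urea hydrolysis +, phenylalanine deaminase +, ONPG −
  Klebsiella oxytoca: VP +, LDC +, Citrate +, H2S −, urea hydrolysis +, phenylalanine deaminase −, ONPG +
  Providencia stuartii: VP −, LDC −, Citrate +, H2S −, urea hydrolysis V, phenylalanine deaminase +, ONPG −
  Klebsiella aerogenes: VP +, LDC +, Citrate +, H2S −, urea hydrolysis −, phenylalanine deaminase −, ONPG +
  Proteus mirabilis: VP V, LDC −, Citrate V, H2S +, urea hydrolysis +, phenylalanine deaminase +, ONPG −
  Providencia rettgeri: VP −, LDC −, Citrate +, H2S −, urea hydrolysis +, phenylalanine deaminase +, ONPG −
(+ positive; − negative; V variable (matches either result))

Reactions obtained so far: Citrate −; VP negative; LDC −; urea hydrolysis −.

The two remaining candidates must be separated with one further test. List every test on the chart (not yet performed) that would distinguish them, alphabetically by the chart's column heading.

VP −: excludes 5 organisms — 14 left.
Citrate −: excludes 5 organisms — 9 left.
urea hydrolysis −: excludes Morganella morganii, Yersinia enterocolitica, Proteus vulgaris, Proteus mirabilis — 5 left.
LDC −: excludes Escherichia coli, Edwardsiella tarda, Hafnia alvei — 2 left.
Two candidates remain: Shigella flexneri and Shigella sonnei.
  H2S: − vs − — same for both, does not separate.
  phenylalanine deaminase: − vs − — same for both, does not separate.
  ONPG: Shigella flexneri −, Shigella sonnei + — discriminates.

ONPG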